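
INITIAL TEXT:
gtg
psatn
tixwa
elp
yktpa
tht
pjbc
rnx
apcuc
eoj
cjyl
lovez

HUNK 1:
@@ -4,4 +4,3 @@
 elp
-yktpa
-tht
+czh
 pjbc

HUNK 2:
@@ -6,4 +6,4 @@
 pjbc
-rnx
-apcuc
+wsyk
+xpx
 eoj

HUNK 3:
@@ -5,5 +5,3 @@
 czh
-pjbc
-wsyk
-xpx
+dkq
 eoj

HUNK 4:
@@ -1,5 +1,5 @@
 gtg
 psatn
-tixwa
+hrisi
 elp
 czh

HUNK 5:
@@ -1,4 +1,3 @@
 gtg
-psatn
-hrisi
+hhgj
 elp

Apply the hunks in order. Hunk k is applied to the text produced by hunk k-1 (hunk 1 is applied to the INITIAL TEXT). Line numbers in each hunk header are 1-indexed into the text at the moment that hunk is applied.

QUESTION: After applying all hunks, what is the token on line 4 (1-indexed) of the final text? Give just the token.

Answer: czh

Derivation:
Hunk 1: at line 4 remove [yktpa,tht] add [czh] -> 11 lines: gtg psatn tixwa elp czh pjbc rnx apcuc eoj cjyl lovez
Hunk 2: at line 6 remove [rnx,apcuc] add [wsyk,xpx] -> 11 lines: gtg psatn tixwa elp czh pjbc wsyk xpx eoj cjyl lovez
Hunk 3: at line 5 remove [pjbc,wsyk,xpx] add [dkq] -> 9 lines: gtg psatn tixwa elp czh dkq eoj cjyl lovez
Hunk 4: at line 1 remove [tixwa] add [hrisi] -> 9 lines: gtg psatn hrisi elp czh dkq eoj cjyl lovez
Hunk 5: at line 1 remove [psatn,hrisi] add [hhgj] -> 8 lines: gtg hhgj elp czh dkq eoj cjyl lovez
Final line 4: czh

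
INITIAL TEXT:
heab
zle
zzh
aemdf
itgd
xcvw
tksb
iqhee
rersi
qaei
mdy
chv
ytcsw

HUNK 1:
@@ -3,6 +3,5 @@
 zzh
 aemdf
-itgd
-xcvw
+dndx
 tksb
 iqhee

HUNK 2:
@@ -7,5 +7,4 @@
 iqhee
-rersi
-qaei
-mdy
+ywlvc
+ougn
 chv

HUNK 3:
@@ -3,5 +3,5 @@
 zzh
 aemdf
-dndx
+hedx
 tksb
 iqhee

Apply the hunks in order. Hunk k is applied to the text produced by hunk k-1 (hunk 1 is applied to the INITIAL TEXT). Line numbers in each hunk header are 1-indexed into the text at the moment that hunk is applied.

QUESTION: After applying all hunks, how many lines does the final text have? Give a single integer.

Hunk 1: at line 3 remove [itgd,xcvw] add [dndx] -> 12 lines: heab zle zzh aemdf dndx tksb iqhee rersi qaei mdy chv ytcsw
Hunk 2: at line 7 remove [rersi,qaei,mdy] add [ywlvc,ougn] -> 11 lines: heab zle zzh aemdf dndx tksb iqhee ywlvc ougn chv ytcsw
Hunk 3: at line 3 remove [dndx] add [hedx] -> 11 lines: heab zle zzh aemdf hedx tksb iqhee ywlvc ougn chv ytcsw
Final line count: 11

Answer: 11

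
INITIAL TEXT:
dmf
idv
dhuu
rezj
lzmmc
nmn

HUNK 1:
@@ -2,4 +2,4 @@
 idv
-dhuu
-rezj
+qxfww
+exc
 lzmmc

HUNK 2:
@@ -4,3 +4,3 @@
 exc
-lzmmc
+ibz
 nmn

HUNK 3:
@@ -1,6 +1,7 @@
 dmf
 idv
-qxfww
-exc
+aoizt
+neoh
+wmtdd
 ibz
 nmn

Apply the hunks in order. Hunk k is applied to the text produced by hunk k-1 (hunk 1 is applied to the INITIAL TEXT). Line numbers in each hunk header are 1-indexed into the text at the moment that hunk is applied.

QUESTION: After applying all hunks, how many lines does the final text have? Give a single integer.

Hunk 1: at line 2 remove [dhuu,rezj] add [qxfww,exc] -> 6 lines: dmf idv qxfww exc lzmmc nmn
Hunk 2: at line 4 remove [lzmmc] add [ibz] -> 6 lines: dmf idv qxfww exc ibz nmn
Hunk 3: at line 1 remove [qxfww,exc] add [aoizt,neoh,wmtdd] -> 7 lines: dmf idv aoizt neoh wmtdd ibz nmn
Final line count: 7

Answer: 7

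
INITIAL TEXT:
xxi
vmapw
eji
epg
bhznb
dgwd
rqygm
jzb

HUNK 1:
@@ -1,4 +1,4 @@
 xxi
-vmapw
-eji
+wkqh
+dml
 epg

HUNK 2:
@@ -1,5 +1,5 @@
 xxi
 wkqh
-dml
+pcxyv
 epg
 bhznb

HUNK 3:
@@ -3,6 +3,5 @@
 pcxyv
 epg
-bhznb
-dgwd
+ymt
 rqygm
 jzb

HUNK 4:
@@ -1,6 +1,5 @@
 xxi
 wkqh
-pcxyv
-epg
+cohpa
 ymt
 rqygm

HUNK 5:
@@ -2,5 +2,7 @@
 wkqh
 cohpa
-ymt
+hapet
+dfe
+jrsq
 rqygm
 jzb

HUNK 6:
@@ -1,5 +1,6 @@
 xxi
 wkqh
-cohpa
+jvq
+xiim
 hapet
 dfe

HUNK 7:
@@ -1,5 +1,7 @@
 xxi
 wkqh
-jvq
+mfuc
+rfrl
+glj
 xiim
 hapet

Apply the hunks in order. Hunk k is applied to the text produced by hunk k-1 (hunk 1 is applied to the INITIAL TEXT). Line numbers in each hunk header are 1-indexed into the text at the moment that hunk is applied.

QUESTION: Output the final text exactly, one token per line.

Answer: xxi
wkqh
mfuc
rfrl
glj
xiim
hapet
dfe
jrsq
rqygm
jzb

Derivation:
Hunk 1: at line 1 remove [vmapw,eji] add [wkqh,dml] -> 8 lines: xxi wkqh dml epg bhznb dgwd rqygm jzb
Hunk 2: at line 1 remove [dml] add [pcxyv] -> 8 lines: xxi wkqh pcxyv epg bhznb dgwd rqygm jzb
Hunk 3: at line 3 remove [bhznb,dgwd] add [ymt] -> 7 lines: xxi wkqh pcxyv epg ymt rqygm jzb
Hunk 4: at line 1 remove [pcxyv,epg] add [cohpa] -> 6 lines: xxi wkqh cohpa ymt rqygm jzb
Hunk 5: at line 2 remove [ymt] add [hapet,dfe,jrsq] -> 8 lines: xxi wkqh cohpa hapet dfe jrsq rqygm jzb
Hunk 6: at line 1 remove [cohpa] add [jvq,xiim] -> 9 lines: xxi wkqh jvq xiim hapet dfe jrsq rqygm jzb
Hunk 7: at line 1 remove [jvq] add [mfuc,rfrl,glj] -> 11 lines: xxi wkqh mfuc rfrl glj xiim hapet dfe jrsq rqygm jzb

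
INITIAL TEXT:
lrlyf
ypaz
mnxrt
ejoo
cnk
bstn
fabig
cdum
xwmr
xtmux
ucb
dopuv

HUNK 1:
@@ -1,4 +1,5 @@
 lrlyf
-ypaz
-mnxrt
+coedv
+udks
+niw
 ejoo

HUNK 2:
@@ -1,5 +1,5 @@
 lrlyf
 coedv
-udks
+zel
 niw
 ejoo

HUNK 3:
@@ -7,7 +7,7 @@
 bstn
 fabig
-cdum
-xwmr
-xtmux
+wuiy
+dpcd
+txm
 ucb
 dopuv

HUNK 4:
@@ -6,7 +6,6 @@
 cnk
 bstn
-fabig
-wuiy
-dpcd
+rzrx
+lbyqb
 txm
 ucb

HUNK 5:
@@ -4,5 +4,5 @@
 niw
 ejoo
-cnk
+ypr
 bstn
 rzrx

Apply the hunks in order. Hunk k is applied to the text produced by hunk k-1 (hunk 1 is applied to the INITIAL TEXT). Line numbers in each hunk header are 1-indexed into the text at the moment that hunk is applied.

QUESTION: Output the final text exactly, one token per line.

Answer: lrlyf
coedv
zel
niw
ejoo
ypr
bstn
rzrx
lbyqb
txm
ucb
dopuv

Derivation:
Hunk 1: at line 1 remove [ypaz,mnxrt] add [coedv,udks,niw] -> 13 lines: lrlyf coedv udks niw ejoo cnk bstn fabig cdum xwmr xtmux ucb dopuv
Hunk 2: at line 1 remove [udks] add [zel] -> 13 lines: lrlyf coedv zel niw ejoo cnk bstn fabig cdum xwmr xtmux ucb dopuv
Hunk 3: at line 7 remove [cdum,xwmr,xtmux] add [wuiy,dpcd,txm] -> 13 lines: lrlyf coedv zel niw ejoo cnk bstn fabig wuiy dpcd txm ucb dopuv
Hunk 4: at line 6 remove [fabig,wuiy,dpcd] add [rzrx,lbyqb] -> 12 lines: lrlyf coedv zel niw ejoo cnk bstn rzrx lbyqb txm ucb dopuv
Hunk 5: at line 4 remove [cnk] add [ypr] -> 12 lines: lrlyf coedv zel niw ejoo ypr bstn rzrx lbyqb txm ucb dopuv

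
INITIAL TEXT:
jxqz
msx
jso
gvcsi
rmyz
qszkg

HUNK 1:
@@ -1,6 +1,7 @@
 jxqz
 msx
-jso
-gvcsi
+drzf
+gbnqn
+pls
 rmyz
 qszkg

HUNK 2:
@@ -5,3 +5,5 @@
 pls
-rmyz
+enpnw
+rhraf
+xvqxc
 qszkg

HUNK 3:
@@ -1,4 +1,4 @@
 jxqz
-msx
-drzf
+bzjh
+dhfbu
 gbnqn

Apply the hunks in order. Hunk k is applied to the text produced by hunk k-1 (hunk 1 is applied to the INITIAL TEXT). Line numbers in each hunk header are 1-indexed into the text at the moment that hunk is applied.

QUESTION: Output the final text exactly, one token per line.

Hunk 1: at line 1 remove [jso,gvcsi] add [drzf,gbnqn,pls] -> 7 lines: jxqz msx drzf gbnqn pls rmyz qszkg
Hunk 2: at line 5 remove [rmyz] add [enpnw,rhraf,xvqxc] -> 9 lines: jxqz msx drzf gbnqn pls enpnw rhraf xvqxc qszkg
Hunk 3: at line 1 remove [msx,drzf] add [bzjh,dhfbu] -> 9 lines: jxqz bzjh dhfbu gbnqn pls enpnw rhraf xvqxc qszkg

Answer: jxqz
bzjh
dhfbu
gbnqn
pls
enpnw
rhraf
xvqxc
qszkg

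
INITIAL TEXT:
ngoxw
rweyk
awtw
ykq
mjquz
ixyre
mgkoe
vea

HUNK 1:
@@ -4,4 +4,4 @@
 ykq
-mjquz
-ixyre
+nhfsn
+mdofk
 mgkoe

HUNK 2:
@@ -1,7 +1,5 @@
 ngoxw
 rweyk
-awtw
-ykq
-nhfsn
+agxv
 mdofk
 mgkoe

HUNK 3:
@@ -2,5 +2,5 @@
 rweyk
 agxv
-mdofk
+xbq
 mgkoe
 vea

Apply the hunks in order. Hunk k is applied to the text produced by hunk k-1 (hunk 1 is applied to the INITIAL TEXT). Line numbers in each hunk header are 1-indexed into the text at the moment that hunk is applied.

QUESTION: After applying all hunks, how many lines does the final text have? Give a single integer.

Answer: 6

Derivation:
Hunk 1: at line 4 remove [mjquz,ixyre] add [nhfsn,mdofk] -> 8 lines: ngoxw rweyk awtw ykq nhfsn mdofk mgkoe vea
Hunk 2: at line 1 remove [awtw,ykq,nhfsn] add [agxv] -> 6 lines: ngoxw rweyk agxv mdofk mgkoe vea
Hunk 3: at line 2 remove [mdofk] add [xbq] -> 6 lines: ngoxw rweyk agxv xbq mgkoe vea
Final line count: 6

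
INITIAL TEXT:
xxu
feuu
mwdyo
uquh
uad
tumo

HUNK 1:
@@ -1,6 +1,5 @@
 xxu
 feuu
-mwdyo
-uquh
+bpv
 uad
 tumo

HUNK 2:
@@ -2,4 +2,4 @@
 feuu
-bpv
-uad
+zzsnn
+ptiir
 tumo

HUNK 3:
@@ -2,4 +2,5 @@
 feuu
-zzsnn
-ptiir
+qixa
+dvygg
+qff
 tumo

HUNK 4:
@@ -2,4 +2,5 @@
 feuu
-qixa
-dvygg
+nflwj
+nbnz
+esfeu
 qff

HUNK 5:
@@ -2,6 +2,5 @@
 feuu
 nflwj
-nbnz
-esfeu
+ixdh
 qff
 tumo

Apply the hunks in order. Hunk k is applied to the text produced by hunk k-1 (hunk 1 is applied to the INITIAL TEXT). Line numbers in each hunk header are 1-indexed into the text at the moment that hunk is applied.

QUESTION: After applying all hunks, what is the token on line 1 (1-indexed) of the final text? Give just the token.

Hunk 1: at line 1 remove [mwdyo,uquh] add [bpv] -> 5 lines: xxu feuu bpv uad tumo
Hunk 2: at line 2 remove [bpv,uad] add [zzsnn,ptiir] -> 5 lines: xxu feuu zzsnn ptiir tumo
Hunk 3: at line 2 remove [zzsnn,ptiir] add [qixa,dvygg,qff] -> 6 lines: xxu feuu qixa dvygg qff tumo
Hunk 4: at line 2 remove [qixa,dvygg] add [nflwj,nbnz,esfeu] -> 7 lines: xxu feuu nflwj nbnz esfeu qff tumo
Hunk 5: at line 2 remove [nbnz,esfeu] add [ixdh] -> 6 lines: xxu feuu nflwj ixdh qff tumo
Final line 1: xxu

Answer: xxu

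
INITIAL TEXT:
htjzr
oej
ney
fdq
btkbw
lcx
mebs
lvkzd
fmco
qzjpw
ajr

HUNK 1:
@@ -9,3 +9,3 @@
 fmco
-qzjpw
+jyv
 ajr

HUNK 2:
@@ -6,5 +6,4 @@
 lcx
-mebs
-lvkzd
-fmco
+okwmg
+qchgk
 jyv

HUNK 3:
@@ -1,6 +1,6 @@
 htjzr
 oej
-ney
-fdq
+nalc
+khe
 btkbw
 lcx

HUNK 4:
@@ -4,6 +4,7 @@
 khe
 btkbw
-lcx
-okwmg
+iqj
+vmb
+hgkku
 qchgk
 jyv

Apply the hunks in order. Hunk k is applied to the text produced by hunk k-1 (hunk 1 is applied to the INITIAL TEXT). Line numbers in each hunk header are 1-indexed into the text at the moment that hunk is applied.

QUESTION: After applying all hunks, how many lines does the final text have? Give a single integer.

Hunk 1: at line 9 remove [qzjpw] add [jyv] -> 11 lines: htjzr oej ney fdq btkbw lcx mebs lvkzd fmco jyv ajr
Hunk 2: at line 6 remove [mebs,lvkzd,fmco] add [okwmg,qchgk] -> 10 lines: htjzr oej ney fdq btkbw lcx okwmg qchgk jyv ajr
Hunk 3: at line 1 remove [ney,fdq] add [nalc,khe] -> 10 lines: htjzr oej nalc khe btkbw lcx okwmg qchgk jyv ajr
Hunk 4: at line 4 remove [lcx,okwmg] add [iqj,vmb,hgkku] -> 11 lines: htjzr oej nalc khe btkbw iqj vmb hgkku qchgk jyv ajr
Final line count: 11

Answer: 11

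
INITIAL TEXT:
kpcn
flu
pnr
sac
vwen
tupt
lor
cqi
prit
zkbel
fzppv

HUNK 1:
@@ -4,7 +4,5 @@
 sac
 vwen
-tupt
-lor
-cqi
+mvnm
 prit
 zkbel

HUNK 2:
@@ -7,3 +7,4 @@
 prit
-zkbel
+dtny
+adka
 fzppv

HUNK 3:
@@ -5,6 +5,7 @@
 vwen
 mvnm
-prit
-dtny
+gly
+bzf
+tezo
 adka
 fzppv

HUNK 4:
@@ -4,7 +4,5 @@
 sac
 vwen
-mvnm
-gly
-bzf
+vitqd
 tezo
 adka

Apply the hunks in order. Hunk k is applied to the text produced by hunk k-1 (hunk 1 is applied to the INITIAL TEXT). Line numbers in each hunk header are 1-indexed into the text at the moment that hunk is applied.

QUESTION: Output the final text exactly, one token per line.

Hunk 1: at line 4 remove [tupt,lor,cqi] add [mvnm] -> 9 lines: kpcn flu pnr sac vwen mvnm prit zkbel fzppv
Hunk 2: at line 7 remove [zkbel] add [dtny,adka] -> 10 lines: kpcn flu pnr sac vwen mvnm prit dtny adka fzppv
Hunk 3: at line 5 remove [prit,dtny] add [gly,bzf,tezo] -> 11 lines: kpcn flu pnr sac vwen mvnm gly bzf tezo adka fzppv
Hunk 4: at line 4 remove [mvnm,gly,bzf] add [vitqd] -> 9 lines: kpcn flu pnr sac vwen vitqd tezo adka fzppv

Answer: kpcn
flu
pnr
sac
vwen
vitqd
tezo
adka
fzppv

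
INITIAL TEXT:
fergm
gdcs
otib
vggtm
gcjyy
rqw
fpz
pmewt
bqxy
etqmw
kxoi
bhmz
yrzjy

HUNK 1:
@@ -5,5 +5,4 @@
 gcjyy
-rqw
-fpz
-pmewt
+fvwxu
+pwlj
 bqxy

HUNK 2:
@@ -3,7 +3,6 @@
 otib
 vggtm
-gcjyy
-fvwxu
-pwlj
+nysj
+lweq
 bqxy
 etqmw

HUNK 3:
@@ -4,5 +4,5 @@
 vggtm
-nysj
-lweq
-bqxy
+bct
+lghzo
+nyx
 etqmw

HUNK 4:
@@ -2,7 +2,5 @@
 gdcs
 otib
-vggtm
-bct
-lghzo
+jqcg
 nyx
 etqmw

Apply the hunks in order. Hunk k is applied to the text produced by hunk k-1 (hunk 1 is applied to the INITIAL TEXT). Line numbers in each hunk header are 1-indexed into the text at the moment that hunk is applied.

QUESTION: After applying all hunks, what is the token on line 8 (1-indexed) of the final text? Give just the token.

Answer: bhmz

Derivation:
Hunk 1: at line 5 remove [rqw,fpz,pmewt] add [fvwxu,pwlj] -> 12 lines: fergm gdcs otib vggtm gcjyy fvwxu pwlj bqxy etqmw kxoi bhmz yrzjy
Hunk 2: at line 3 remove [gcjyy,fvwxu,pwlj] add [nysj,lweq] -> 11 lines: fergm gdcs otib vggtm nysj lweq bqxy etqmw kxoi bhmz yrzjy
Hunk 3: at line 4 remove [nysj,lweq,bqxy] add [bct,lghzo,nyx] -> 11 lines: fergm gdcs otib vggtm bct lghzo nyx etqmw kxoi bhmz yrzjy
Hunk 4: at line 2 remove [vggtm,bct,lghzo] add [jqcg] -> 9 lines: fergm gdcs otib jqcg nyx etqmw kxoi bhmz yrzjy
Final line 8: bhmz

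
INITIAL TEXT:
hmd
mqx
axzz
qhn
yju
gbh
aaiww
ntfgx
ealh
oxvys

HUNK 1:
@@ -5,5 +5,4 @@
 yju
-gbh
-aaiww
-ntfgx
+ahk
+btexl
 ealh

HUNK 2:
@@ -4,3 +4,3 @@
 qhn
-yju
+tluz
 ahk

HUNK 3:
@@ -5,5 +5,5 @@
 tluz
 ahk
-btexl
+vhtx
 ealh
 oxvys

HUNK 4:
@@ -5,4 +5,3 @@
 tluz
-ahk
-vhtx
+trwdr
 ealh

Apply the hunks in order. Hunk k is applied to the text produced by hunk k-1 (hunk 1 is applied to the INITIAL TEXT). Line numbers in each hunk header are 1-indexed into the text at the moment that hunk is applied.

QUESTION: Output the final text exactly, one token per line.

Hunk 1: at line 5 remove [gbh,aaiww,ntfgx] add [ahk,btexl] -> 9 lines: hmd mqx axzz qhn yju ahk btexl ealh oxvys
Hunk 2: at line 4 remove [yju] add [tluz] -> 9 lines: hmd mqx axzz qhn tluz ahk btexl ealh oxvys
Hunk 3: at line 5 remove [btexl] add [vhtx] -> 9 lines: hmd mqx axzz qhn tluz ahk vhtx ealh oxvys
Hunk 4: at line 5 remove [ahk,vhtx] add [trwdr] -> 8 lines: hmd mqx axzz qhn tluz trwdr ealh oxvys

Answer: hmd
mqx
axzz
qhn
tluz
trwdr
ealh
oxvys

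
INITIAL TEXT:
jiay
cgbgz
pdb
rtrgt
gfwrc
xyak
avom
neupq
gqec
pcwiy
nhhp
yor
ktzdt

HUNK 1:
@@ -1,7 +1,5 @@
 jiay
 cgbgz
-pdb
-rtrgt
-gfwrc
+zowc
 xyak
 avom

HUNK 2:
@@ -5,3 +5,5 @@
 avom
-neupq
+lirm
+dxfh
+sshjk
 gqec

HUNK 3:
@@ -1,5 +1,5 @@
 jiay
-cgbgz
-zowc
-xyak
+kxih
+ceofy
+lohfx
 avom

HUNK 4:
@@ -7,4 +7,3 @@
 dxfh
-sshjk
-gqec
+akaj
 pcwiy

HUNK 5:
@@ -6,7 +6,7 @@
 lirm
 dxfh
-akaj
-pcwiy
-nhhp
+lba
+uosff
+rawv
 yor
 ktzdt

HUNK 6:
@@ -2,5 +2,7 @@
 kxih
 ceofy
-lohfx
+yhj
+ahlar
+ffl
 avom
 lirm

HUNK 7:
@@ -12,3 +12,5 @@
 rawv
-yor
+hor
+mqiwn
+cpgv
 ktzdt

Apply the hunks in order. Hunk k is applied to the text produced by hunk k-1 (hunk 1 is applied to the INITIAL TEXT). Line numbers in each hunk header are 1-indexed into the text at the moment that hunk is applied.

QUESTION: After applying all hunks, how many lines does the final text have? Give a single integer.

Hunk 1: at line 1 remove [pdb,rtrgt,gfwrc] add [zowc] -> 11 lines: jiay cgbgz zowc xyak avom neupq gqec pcwiy nhhp yor ktzdt
Hunk 2: at line 5 remove [neupq] add [lirm,dxfh,sshjk] -> 13 lines: jiay cgbgz zowc xyak avom lirm dxfh sshjk gqec pcwiy nhhp yor ktzdt
Hunk 3: at line 1 remove [cgbgz,zowc,xyak] add [kxih,ceofy,lohfx] -> 13 lines: jiay kxih ceofy lohfx avom lirm dxfh sshjk gqec pcwiy nhhp yor ktzdt
Hunk 4: at line 7 remove [sshjk,gqec] add [akaj] -> 12 lines: jiay kxih ceofy lohfx avom lirm dxfh akaj pcwiy nhhp yor ktzdt
Hunk 5: at line 6 remove [akaj,pcwiy,nhhp] add [lba,uosff,rawv] -> 12 lines: jiay kxih ceofy lohfx avom lirm dxfh lba uosff rawv yor ktzdt
Hunk 6: at line 2 remove [lohfx] add [yhj,ahlar,ffl] -> 14 lines: jiay kxih ceofy yhj ahlar ffl avom lirm dxfh lba uosff rawv yor ktzdt
Hunk 7: at line 12 remove [yor] add [hor,mqiwn,cpgv] -> 16 lines: jiay kxih ceofy yhj ahlar ffl avom lirm dxfh lba uosff rawv hor mqiwn cpgv ktzdt
Final line count: 16

Answer: 16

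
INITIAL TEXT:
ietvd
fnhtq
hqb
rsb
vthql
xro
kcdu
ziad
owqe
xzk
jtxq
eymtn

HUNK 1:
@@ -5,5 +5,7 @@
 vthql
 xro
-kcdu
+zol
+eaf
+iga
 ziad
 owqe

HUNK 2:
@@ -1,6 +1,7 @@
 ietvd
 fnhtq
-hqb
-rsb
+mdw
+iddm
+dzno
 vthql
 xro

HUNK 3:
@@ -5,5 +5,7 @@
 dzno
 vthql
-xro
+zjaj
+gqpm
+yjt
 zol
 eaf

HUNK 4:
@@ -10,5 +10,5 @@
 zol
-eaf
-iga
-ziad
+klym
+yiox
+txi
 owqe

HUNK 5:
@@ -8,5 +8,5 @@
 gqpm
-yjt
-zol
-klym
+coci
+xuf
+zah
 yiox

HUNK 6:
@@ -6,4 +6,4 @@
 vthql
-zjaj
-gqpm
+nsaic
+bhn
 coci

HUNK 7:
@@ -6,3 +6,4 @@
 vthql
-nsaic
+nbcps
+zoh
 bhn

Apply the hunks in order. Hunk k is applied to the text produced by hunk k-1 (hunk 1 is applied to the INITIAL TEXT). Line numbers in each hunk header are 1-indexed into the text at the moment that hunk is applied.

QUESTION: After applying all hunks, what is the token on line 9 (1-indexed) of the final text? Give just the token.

Answer: bhn

Derivation:
Hunk 1: at line 5 remove [kcdu] add [zol,eaf,iga] -> 14 lines: ietvd fnhtq hqb rsb vthql xro zol eaf iga ziad owqe xzk jtxq eymtn
Hunk 2: at line 1 remove [hqb,rsb] add [mdw,iddm,dzno] -> 15 lines: ietvd fnhtq mdw iddm dzno vthql xro zol eaf iga ziad owqe xzk jtxq eymtn
Hunk 3: at line 5 remove [xro] add [zjaj,gqpm,yjt] -> 17 lines: ietvd fnhtq mdw iddm dzno vthql zjaj gqpm yjt zol eaf iga ziad owqe xzk jtxq eymtn
Hunk 4: at line 10 remove [eaf,iga,ziad] add [klym,yiox,txi] -> 17 lines: ietvd fnhtq mdw iddm dzno vthql zjaj gqpm yjt zol klym yiox txi owqe xzk jtxq eymtn
Hunk 5: at line 8 remove [yjt,zol,klym] add [coci,xuf,zah] -> 17 lines: ietvd fnhtq mdw iddm dzno vthql zjaj gqpm coci xuf zah yiox txi owqe xzk jtxq eymtn
Hunk 6: at line 6 remove [zjaj,gqpm] add [nsaic,bhn] -> 17 lines: ietvd fnhtq mdw iddm dzno vthql nsaic bhn coci xuf zah yiox txi owqe xzk jtxq eymtn
Hunk 7: at line 6 remove [nsaic] add [nbcps,zoh] -> 18 lines: ietvd fnhtq mdw iddm dzno vthql nbcps zoh bhn coci xuf zah yiox txi owqe xzk jtxq eymtn
Final line 9: bhn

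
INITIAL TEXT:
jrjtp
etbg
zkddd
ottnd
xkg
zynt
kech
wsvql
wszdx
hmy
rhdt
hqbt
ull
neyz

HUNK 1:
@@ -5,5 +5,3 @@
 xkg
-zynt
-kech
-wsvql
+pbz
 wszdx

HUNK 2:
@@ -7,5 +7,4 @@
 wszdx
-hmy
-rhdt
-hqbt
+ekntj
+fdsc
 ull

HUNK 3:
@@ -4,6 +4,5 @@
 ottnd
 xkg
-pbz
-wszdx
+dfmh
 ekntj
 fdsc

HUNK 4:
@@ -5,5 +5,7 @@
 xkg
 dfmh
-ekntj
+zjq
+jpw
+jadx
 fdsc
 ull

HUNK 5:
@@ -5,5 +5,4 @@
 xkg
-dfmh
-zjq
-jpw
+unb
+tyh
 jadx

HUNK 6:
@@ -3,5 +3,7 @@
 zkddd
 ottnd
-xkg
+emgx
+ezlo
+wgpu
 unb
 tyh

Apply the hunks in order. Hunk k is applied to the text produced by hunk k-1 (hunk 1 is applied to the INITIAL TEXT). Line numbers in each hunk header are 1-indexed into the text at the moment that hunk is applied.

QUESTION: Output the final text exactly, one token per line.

Answer: jrjtp
etbg
zkddd
ottnd
emgx
ezlo
wgpu
unb
tyh
jadx
fdsc
ull
neyz

Derivation:
Hunk 1: at line 5 remove [zynt,kech,wsvql] add [pbz] -> 12 lines: jrjtp etbg zkddd ottnd xkg pbz wszdx hmy rhdt hqbt ull neyz
Hunk 2: at line 7 remove [hmy,rhdt,hqbt] add [ekntj,fdsc] -> 11 lines: jrjtp etbg zkddd ottnd xkg pbz wszdx ekntj fdsc ull neyz
Hunk 3: at line 4 remove [pbz,wszdx] add [dfmh] -> 10 lines: jrjtp etbg zkddd ottnd xkg dfmh ekntj fdsc ull neyz
Hunk 4: at line 5 remove [ekntj] add [zjq,jpw,jadx] -> 12 lines: jrjtp etbg zkddd ottnd xkg dfmh zjq jpw jadx fdsc ull neyz
Hunk 5: at line 5 remove [dfmh,zjq,jpw] add [unb,tyh] -> 11 lines: jrjtp etbg zkddd ottnd xkg unb tyh jadx fdsc ull neyz
Hunk 6: at line 3 remove [xkg] add [emgx,ezlo,wgpu] -> 13 lines: jrjtp etbg zkddd ottnd emgx ezlo wgpu unb tyh jadx fdsc ull neyz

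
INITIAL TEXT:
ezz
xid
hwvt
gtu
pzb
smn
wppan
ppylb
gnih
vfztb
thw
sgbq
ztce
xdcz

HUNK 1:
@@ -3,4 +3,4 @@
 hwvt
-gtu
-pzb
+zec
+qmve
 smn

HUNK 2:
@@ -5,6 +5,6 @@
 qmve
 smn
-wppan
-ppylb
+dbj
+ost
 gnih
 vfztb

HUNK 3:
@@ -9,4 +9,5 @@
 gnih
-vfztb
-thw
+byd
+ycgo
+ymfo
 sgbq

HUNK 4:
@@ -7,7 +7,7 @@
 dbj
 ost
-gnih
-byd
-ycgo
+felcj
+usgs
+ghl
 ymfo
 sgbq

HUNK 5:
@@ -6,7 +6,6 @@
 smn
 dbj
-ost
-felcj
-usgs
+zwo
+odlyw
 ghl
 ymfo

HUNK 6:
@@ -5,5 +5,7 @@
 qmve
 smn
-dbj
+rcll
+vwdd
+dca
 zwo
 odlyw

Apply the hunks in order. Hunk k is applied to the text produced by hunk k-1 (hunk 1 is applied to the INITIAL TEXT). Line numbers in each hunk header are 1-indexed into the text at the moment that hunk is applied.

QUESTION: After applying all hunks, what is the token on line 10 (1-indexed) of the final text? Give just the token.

Hunk 1: at line 3 remove [gtu,pzb] add [zec,qmve] -> 14 lines: ezz xid hwvt zec qmve smn wppan ppylb gnih vfztb thw sgbq ztce xdcz
Hunk 2: at line 5 remove [wppan,ppylb] add [dbj,ost] -> 14 lines: ezz xid hwvt zec qmve smn dbj ost gnih vfztb thw sgbq ztce xdcz
Hunk 3: at line 9 remove [vfztb,thw] add [byd,ycgo,ymfo] -> 15 lines: ezz xid hwvt zec qmve smn dbj ost gnih byd ycgo ymfo sgbq ztce xdcz
Hunk 4: at line 7 remove [gnih,byd,ycgo] add [felcj,usgs,ghl] -> 15 lines: ezz xid hwvt zec qmve smn dbj ost felcj usgs ghl ymfo sgbq ztce xdcz
Hunk 5: at line 6 remove [ost,felcj,usgs] add [zwo,odlyw] -> 14 lines: ezz xid hwvt zec qmve smn dbj zwo odlyw ghl ymfo sgbq ztce xdcz
Hunk 6: at line 5 remove [dbj] add [rcll,vwdd,dca] -> 16 lines: ezz xid hwvt zec qmve smn rcll vwdd dca zwo odlyw ghl ymfo sgbq ztce xdcz
Final line 10: zwo

Answer: zwo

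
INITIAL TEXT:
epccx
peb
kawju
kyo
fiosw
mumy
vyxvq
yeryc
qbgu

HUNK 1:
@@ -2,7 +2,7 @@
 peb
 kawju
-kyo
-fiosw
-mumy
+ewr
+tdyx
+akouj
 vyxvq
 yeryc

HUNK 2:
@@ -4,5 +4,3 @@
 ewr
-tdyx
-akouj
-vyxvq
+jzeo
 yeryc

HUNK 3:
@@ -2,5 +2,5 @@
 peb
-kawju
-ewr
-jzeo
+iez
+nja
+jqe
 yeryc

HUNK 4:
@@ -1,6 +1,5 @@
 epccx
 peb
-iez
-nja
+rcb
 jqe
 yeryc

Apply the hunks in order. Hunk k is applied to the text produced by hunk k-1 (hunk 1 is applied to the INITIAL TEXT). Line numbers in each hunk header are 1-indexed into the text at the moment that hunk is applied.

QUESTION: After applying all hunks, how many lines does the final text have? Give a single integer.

Answer: 6

Derivation:
Hunk 1: at line 2 remove [kyo,fiosw,mumy] add [ewr,tdyx,akouj] -> 9 lines: epccx peb kawju ewr tdyx akouj vyxvq yeryc qbgu
Hunk 2: at line 4 remove [tdyx,akouj,vyxvq] add [jzeo] -> 7 lines: epccx peb kawju ewr jzeo yeryc qbgu
Hunk 3: at line 2 remove [kawju,ewr,jzeo] add [iez,nja,jqe] -> 7 lines: epccx peb iez nja jqe yeryc qbgu
Hunk 4: at line 1 remove [iez,nja] add [rcb] -> 6 lines: epccx peb rcb jqe yeryc qbgu
Final line count: 6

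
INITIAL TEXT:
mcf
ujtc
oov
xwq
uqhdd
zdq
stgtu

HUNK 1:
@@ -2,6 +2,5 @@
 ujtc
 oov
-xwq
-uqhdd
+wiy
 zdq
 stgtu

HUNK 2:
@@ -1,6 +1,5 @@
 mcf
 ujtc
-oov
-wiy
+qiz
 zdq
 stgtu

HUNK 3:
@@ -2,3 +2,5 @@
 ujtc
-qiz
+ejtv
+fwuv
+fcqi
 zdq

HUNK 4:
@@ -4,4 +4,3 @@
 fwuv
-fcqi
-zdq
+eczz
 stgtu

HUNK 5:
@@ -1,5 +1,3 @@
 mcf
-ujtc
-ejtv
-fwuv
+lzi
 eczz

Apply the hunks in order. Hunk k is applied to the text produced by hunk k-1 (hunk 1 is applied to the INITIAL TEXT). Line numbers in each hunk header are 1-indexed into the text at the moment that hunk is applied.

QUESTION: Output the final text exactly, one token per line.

Hunk 1: at line 2 remove [xwq,uqhdd] add [wiy] -> 6 lines: mcf ujtc oov wiy zdq stgtu
Hunk 2: at line 1 remove [oov,wiy] add [qiz] -> 5 lines: mcf ujtc qiz zdq stgtu
Hunk 3: at line 2 remove [qiz] add [ejtv,fwuv,fcqi] -> 7 lines: mcf ujtc ejtv fwuv fcqi zdq stgtu
Hunk 4: at line 4 remove [fcqi,zdq] add [eczz] -> 6 lines: mcf ujtc ejtv fwuv eczz stgtu
Hunk 5: at line 1 remove [ujtc,ejtv,fwuv] add [lzi] -> 4 lines: mcf lzi eczz stgtu

Answer: mcf
lzi
eczz
stgtu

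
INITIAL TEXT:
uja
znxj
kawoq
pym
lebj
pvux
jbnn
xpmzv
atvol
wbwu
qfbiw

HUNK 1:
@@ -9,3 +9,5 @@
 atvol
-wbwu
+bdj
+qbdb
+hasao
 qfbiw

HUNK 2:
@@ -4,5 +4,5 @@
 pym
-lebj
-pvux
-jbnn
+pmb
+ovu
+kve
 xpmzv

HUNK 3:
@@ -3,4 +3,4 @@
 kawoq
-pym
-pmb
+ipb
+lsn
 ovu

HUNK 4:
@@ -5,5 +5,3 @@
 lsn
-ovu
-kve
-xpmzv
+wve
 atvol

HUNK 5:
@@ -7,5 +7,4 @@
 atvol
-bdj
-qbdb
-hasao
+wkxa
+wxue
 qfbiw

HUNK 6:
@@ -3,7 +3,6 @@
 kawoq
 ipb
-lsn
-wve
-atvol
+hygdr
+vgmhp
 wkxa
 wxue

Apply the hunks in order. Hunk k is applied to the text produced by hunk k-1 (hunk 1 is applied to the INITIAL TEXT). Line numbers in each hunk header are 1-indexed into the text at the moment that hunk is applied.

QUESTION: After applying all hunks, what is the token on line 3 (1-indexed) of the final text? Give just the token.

Hunk 1: at line 9 remove [wbwu] add [bdj,qbdb,hasao] -> 13 lines: uja znxj kawoq pym lebj pvux jbnn xpmzv atvol bdj qbdb hasao qfbiw
Hunk 2: at line 4 remove [lebj,pvux,jbnn] add [pmb,ovu,kve] -> 13 lines: uja znxj kawoq pym pmb ovu kve xpmzv atvol bdj qbdb hasao qfbiw
Hunk 3: at line 3 remove [pym,pmb] add [ipb,lsn] -> 13 lines: uja znxj kawoq ipb lsn ovu kve xpmzv atvol bdj qbdb hasao qfbiw
Hunk 4: at line 5 remove [ovu,kve,xpmzv] add [wve] -> 11 lines: uja znxj kawoq ipb lsn wve atvol bdj qbdb hasao qfbiw
Hunk 5: at line 7 remove [bdj,qbdb,hasao] add [wkxa,wxue] -> 10 lines: uja znxj kawoq ipb lsn wve atvol wkxa wxue qfbiw
Hunk 6: at line 3 remove [lsn,wve,atvol] add [hygdr,vgmhp] -> 9 lines: uja znxj kawoq ipb hygdr vgmhp wkxa wxue qfbiw
Final line 3: kawoq

Answer: kawoq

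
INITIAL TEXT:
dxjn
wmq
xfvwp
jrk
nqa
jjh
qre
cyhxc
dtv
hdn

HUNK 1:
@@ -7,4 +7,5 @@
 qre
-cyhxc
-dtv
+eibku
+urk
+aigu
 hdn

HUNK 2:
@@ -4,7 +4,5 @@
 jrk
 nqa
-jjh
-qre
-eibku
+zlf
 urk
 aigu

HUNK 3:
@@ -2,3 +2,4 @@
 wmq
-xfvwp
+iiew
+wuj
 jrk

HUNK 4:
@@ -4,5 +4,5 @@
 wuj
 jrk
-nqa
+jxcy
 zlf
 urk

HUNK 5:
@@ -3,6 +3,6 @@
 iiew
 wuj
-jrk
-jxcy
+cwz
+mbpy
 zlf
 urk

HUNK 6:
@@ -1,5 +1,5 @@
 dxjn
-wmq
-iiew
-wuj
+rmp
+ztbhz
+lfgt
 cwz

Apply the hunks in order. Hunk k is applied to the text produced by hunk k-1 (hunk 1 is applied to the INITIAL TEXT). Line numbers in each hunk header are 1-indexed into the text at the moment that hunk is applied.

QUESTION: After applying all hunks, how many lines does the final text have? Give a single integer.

Answer: 10

Derivation:
Hunk 1: at line 7 remove [cyhxc,dtv] add [eibku,urk,aigu] -> 11 lines: dxjn wmq xfvwp jrk nqa jjh qre eibku urk aigu hdn
Hunk 2: at line 4 remove [jjh,qre,eibku] add [zlf] -> 9 lines: dxjn wmq xfvwp jrk nqa zlf urk aigu hdn
Hunk 3: at line 2 remove [xfvwp] add [iiew,wuj] -> 10 lines: dxjn wmq iiew wuj jrk nqa zlf urk aigu hdn
Hunk 4: at line 4 remove [nqa] add [jxcy] -> 10 lines: dxjn wmq iiew wuj jrk jxcy zlf urk aigu hdn
Hunk 5: at line 3 remove [jrk,jxcy] add [cwz,mbpy] -> 10 lines: dxjn wmq iiew wuj cwz mbpy zlf urk aigu hdn
Hunk 6: at line 1 remove [wmq,iiew,wuj] add [rmp,ztbhz,lfgt] -> 10 lines: dxjn rmp ztbhz lfgt cwz mbpy zlf urk aigu hdn
Final line count: 10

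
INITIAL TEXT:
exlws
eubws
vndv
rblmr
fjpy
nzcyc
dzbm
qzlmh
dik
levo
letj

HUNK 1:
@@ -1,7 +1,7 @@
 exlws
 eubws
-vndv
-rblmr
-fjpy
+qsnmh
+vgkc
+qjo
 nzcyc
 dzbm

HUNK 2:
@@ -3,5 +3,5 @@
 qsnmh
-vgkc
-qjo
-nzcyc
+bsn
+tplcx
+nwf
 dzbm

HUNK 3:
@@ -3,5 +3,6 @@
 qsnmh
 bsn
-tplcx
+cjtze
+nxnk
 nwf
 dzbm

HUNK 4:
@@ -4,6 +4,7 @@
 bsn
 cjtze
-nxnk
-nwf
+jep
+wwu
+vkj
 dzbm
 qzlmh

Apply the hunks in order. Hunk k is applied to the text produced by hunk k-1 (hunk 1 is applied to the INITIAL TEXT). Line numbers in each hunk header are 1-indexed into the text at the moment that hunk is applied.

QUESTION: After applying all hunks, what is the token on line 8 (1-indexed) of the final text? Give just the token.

Hunk 1: at line 1 remove [vndv,rblmr,fjpy] add [qsnmh,vgkc,qjo] -> 11 lines: exlws eubws qsnmh vgkc qjo nzcyc dzbm qzlmh dik levo letj
Hunk 2: at line 3 remove [vgkc,qjo,nzcyc] add [bsn,tplcx,nwf] -> 11 lines: exlws eubws qsnmh bsn tplcx nwf dzbm qzlmh dik levo letj
Hunk 3: at line 3 remove [tplcx] add [cjtze,nxnk] -> 12 lines: exlws eubws qsnmh bsn cjtze nxnk nwf dzbm qzlmh dik levo letj
Hunk 4: at line 4 remove [nxnk,nwf] add [jep,wwu,vkj] -> 13 lines: exlws eubws qsnmh bsn cjtze jep wwu vkj dzbm qzlmh dik levo letj
Final line 8: vkj

Answer: vkj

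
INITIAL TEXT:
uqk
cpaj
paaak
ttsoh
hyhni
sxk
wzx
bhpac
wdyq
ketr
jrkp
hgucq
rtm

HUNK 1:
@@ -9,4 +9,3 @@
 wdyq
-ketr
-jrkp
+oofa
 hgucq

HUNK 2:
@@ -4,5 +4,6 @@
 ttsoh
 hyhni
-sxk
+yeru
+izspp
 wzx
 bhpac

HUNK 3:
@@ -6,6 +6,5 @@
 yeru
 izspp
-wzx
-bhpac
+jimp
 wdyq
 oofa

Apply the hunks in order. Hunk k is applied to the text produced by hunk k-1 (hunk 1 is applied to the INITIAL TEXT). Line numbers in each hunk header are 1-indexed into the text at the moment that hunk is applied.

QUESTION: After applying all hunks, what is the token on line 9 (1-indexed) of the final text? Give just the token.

Answer: wdyq

Derivation:
Hunk 1: at line 9 remove [ketr,jrkp] add [oofa] -> 12 lines: uqk cpaj paaak ttsoh hyhni sxk wzx bhpac wdyq oofa hgucq rtm
Hunk 2: at line 4 remove [sxk] add [yeru,izspp] -> 13 lines: uqk cpaj paaak ttsoh hyhni yeru izspp wzx bhpac wdyq oofa hgucq rtm
Hunk 3: at line 6 remove [wzx,bhpac] add [jimp] -> 12 lines: uqk cpaj paaak ttsoh hyhni yeru izspp jimp wdyq oofa hgucq rtm
Final line 9: wdyq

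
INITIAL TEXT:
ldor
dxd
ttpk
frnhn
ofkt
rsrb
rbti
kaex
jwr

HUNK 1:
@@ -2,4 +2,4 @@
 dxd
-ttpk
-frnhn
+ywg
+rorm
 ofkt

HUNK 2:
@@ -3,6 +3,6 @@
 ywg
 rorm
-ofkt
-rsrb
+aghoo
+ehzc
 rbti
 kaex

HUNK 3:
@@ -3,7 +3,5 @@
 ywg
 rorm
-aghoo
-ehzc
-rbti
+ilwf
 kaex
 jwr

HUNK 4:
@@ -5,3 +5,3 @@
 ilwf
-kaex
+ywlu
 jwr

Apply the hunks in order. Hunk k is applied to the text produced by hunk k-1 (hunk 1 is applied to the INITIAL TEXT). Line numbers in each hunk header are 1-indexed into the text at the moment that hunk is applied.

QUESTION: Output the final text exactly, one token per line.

Answer: ldor
dxd
ywg
rorm
ilwf
ywlu
jwr

Derivation:
Hunk 1: at line 2 remove [ttpk,frnhn] add [ywg,rorm] -> 9 lines: ldor dxd ywg rorm ofkt rsrb rbti kaex jwr
Hunk 2: at line 3 remove [ofkt,rsrb] add [aghoo,ehzc] -> 9 lines: ldor dxd ywg rorm aghoo ehzc rbti kaex jwr
Hunk 3: at line 3 remove [aghoo,ehzc,rbti] add [ilwf] -> 7 lines: ldor dxd ywg rorm ilwf kaex jwr
Hunk 4: at line 5 remove [kaex] add [ywlu] -> 7 lines: ldor dxd ywg rorm ilwf ywlu jwr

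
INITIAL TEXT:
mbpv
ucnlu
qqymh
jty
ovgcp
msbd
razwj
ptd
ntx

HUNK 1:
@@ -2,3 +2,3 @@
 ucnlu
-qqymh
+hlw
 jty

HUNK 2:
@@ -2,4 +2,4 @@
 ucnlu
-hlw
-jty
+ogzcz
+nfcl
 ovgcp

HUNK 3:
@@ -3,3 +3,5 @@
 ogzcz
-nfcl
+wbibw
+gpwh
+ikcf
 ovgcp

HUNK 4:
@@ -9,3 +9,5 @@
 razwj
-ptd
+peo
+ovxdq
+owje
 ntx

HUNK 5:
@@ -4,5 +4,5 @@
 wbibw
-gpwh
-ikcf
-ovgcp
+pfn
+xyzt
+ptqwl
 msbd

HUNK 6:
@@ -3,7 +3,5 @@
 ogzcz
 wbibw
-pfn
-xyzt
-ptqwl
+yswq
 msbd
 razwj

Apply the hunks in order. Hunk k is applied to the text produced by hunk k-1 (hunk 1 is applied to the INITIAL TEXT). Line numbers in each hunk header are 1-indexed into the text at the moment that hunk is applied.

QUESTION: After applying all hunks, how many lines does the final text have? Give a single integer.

Hunk 1: at line 2 remove [qqymh] add [hlw] -> 9 lines: mbpv ucnlu hlw jty ovgcp msbd razwj ptd ntx
Hunk 2: at line 2 remove [hlw,jty] add [ogzcz,nfcl] -> 9 lines: mbpv ucnlu ogzcz nfcl ovgcp msbd razwj ptd ntx
Hunk 3: at line 3 remove [nfcl] add [wbibw,gpwh,ikcf] -> 11 lines: mbpv ucnlu ogzcz wbibw gpwh ikcf ovgcp msbd razwj ptd ntx
Hunk 4: at line 9 remove [ptd] add [peo,ovxdq,owje] -> 13 lines: mbpv ucnlu ogzcz wbibw gpwh ikcf ovgcp msbd razwj peo ovxdq owje ntx
Hunk 5: at line 4 remove [gpwh,ikcf,ovgcp] add [pfn,xyzt,ptqwl] -> 13 lines: mbpv ucnlu ogzcz wbibw pfn xyzt ptqwl msbd razwj peo ovxdq owje ntx
Hunk 6: at line 3 remove [pfn,xyzt,ptqwl] add [yswq] -> 11 lines: mbpv ucnlu ogzcz wbibw yswq msbd razwj peo ovxdq owje ntx
Final line count: 11

Answer: 11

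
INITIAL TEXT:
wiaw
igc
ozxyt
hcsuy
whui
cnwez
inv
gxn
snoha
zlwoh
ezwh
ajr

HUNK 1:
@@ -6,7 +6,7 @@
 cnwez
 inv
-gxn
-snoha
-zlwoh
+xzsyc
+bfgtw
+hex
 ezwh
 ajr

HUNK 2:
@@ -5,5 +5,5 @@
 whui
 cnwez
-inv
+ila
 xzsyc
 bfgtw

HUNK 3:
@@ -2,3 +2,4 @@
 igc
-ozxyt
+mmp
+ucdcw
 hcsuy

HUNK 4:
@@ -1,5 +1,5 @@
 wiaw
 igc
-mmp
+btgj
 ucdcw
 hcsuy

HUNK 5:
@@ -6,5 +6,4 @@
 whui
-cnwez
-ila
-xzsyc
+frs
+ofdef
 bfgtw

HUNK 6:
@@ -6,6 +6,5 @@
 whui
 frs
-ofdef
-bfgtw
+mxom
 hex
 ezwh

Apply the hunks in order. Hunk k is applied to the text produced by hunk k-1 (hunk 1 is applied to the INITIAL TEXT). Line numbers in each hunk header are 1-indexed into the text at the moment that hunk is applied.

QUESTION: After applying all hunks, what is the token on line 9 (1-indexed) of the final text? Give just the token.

Answer: hex

Derivation:
Hunk 1: at line 6 remove [gxn,snoha,zlwoh] add [xzsyc,bfgtw,hex] -> 12 lines: wiaw igc ozxyt hcsuy whui cnwez inv xzsyc bfgtw hex ezwh ajr
Hunk 2: at line 5 remove [inv] add [ila] -> 12 lines: wiaw igc ozxyt hcsuy whui cnwez ila xzsyc bfgtw hex ezwh ajr
Hunk 3: at line 2 remove [ozxyt] add [mmp,ucdcw] -> 13 lines: wiaw igc mmp ucdcw hcsuy whui cnwez ila xzsyc bfgtw hex ezwh ajr
Hunk 4: at line 1 remove [mmp] add [btgj] -> 13 lines: wiaw igc btgj ucdcw hcsuy whui cnwez ila xzsyc bfgtw hex ezwh ajr
Hunk 5: at line 6 remove [cnwez,ila,xzsyc] add [frs,ofdef] -> 12 lines: wiaw igc btgj ucdcw hcsuy whui frs ofdef bfgtw hex ezwh ajr
Hunk 6: at line 6 remove [ofdef,bfgtw] add [mxom] -> 11 lines: wiaw igc btgj ucdcw hcsuy whui frs mxom hex ezwh ajr
Final line 9: hex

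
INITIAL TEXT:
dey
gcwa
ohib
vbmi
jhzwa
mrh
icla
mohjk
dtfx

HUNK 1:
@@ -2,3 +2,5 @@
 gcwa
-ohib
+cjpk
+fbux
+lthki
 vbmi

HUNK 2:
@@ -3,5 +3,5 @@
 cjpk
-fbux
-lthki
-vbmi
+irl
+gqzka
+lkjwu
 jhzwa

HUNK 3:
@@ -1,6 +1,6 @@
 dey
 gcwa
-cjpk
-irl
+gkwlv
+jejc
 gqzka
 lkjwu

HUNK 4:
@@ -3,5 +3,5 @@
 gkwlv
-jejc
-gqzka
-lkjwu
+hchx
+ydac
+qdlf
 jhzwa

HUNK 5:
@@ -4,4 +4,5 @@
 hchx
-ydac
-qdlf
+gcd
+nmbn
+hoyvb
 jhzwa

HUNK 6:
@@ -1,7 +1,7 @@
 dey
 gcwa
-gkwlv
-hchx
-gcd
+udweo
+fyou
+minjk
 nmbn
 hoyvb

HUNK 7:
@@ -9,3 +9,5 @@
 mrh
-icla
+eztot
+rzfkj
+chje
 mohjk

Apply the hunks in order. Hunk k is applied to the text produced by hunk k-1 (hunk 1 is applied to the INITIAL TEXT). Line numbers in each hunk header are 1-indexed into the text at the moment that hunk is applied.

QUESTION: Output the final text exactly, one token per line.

Answer: dey
gcwa
udweo
fyou
minjk
nmbn
hoyvb
jhzwa
mrh
eztot
rzfkj
chje
mohjk
dtfx

Derivation:
Hunk 1: at line 2 remove [ohib] add [cjpk,fbux,lthki] -> 11 lines: dey gcwa cjpk fbux lthki vbmi jhzwa mrh icla mohjk dtfx
Hunk 2: at line 3 remove [fbux,lthki,vbmi] add [irl,gqzka,lkjwu] -> 11 lines: dey gcwa cjpk irl gqzka lkjwu jhzwa mrh icla mohjk dtfx
Hunk 3: at line 1 remove [cjpk,irl] add [gkwlv,jejc] -> 11 lines: dey gcwa gkwlv jejc gqzka lkjwu jhzwa mrh icla mohjk dtfx
Hunk 4: at line 3 remove [jejc,gqzka,lkjwu] add [hchx,ydac,qdlf] -> 11 lines: dey gcwa gkwlv hchx ydac qdlf jhzwa mrh icla mohjk dtfx
Hunk 5: at line 4 remove [ydac,qdlf] add [gcd,nmbn,hoyvb] -> 12 lines: dey gcwa gkwlv hchx gcd nmbn hoyvb jhzwa mrh icla mohjk dtfx
Hunk 6: at line 1 remove [gkwlv,hchx,gcd] add [udweo,fyou,minjk] -> 12 lines: dey gcwa udweo fyou minjk nmbn hoyvb jhzwa mrh icla mohjk dtfx
Hunk 7: at line 9 remove [icla] add [eztot,rzfkj,chje] -> 14 lines: dey gcwa udweo fyou minjk nmbn hoyvb jhzwa mrh eztot rzfkj chje mohjk dtfx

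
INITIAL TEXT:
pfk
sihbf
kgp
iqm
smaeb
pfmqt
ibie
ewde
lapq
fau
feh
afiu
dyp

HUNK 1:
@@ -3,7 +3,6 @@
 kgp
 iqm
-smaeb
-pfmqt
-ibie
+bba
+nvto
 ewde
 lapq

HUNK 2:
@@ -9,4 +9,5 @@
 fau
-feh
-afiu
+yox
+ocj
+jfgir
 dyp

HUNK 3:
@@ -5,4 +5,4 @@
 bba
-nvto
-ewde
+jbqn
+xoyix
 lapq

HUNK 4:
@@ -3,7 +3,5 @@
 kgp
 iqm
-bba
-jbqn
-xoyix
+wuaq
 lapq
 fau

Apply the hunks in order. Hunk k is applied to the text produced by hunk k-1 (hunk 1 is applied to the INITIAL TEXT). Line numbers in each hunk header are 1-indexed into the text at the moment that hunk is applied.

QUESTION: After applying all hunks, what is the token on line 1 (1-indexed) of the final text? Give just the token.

Answer: pfk

Derivation:
Hunk 1: at line 3 remove [smaeb,pfmqt,ibie] add [bba,nvto] -> 12 lines: pfk sihbf kgp iqm bba nvto ewde lapq fau feh afiu dyp
Hunk 2: at line 9 remove [feh,afiu] add [yox,ocj,jfgir] -> 13 lines: pfk sihbf kgp iqm bba nvto ewde lapq fau yox ocj jfgir dyp
Hunk 3: at line 5 remove [nvto,ewde] add [jbqn,xoyix] -> 13 lines: pfk sihbf kgp iqm bba jbqn xoyix lapq fau yox ocj jfgir dyp
Hunk 4: at line 3 remove [bba,jbqn,xoyix] add [wuaq] -> 11 lines: pfk sihbf kgp iqm wuaq lapq fau yox ocj jfgir dyp
Final line 1: pfk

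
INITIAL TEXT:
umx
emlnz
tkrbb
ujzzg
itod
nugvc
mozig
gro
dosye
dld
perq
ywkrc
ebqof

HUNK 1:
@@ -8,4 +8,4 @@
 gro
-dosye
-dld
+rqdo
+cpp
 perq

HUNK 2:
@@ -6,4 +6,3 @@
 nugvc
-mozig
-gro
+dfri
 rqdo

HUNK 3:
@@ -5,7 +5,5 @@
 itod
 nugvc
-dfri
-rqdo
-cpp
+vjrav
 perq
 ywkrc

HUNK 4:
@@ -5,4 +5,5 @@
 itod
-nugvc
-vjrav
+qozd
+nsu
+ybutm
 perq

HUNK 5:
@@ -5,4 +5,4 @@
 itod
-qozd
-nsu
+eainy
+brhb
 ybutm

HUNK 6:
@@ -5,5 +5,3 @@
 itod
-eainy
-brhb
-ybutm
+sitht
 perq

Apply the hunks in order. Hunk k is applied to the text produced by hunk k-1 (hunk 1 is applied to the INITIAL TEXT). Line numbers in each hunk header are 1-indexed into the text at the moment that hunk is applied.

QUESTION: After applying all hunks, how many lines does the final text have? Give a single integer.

Hunk 1: at line 8 remove [dosye,dld] add [rqdo,cpp] -> 13 lines: umx emlnz tkrbb ujzzg itod nugvc mozig gro rqdo cpp perq ywkrc ebqof
Hunk 2: at line 6 remove [mozig,gro] add [dfri] -> 12 lines: umx emlnz tkrbb ujzzg itod nugvc dfri rqdo cpp perq ywkrc ebqof
Hunk 3: at line 5 remove [dfri,rqdo,cpp] add [vjrav] -> 10 lines: umx emlnz tkrbb ujzzg itod nugvc vjrav perq ywkrc ebqof
Hunk 4: at line 5 remove [nugvc,vjrav] add [qozd,nsu,ybutm] -> 11 lines: umx emlnz tkrbb ujzzg itod qozd nsu ybutm perq ywkrc ebqof
Hunk 5: at line 5 remove [qozd,nsu] add [eainy,brhb] -> 11 lines: umx emlnz tkrbb ujzzg itod eainy brhb ybutm perq ywkrc ebqof
Hunk 6: at line 5 remove [eainy,brhb,ybutm] add [sitht] -> 9 lines: umx emlnz tkrbb ujzzg itod sitht perq ywkrc ebqof
Final line count: 9

Answer: 9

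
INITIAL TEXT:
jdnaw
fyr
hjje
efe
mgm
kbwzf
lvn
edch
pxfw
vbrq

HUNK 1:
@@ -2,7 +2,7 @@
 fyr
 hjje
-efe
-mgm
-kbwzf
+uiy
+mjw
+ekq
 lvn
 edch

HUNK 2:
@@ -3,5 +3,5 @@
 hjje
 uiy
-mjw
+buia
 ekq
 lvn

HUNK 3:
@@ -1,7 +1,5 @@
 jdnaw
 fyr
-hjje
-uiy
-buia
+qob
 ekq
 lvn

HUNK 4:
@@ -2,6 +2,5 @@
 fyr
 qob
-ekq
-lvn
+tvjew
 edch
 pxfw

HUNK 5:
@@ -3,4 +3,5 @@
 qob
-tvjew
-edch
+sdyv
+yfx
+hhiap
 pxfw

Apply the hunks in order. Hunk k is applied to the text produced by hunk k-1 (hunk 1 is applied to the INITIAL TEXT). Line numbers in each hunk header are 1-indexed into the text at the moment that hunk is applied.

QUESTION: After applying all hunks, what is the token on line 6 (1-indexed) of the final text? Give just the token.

Hunk 1: at line 2 remove [efe,mgm,kbwzf] add [uiy,mjw,ekq] -> 10 lines: jdnaw fyr hjje uiy mjw ekq lvn edch pxfw vbrq
Hunk 2: at line 3 remove [mjw] add [buia] -> 10 lines: jdnaw fyr hjje uiy buia ekq lvn edch pxfw vbrq
Hunk 3: at line 1 remove [hjje,uiy,buia] add [qob] -> 8 lines: jdnaw fyr qob ekq lvn edch pxfw vbrq
Hunk 4: at line 2 remove [ekq,lvn] add [tvjew] -> 7 lines: jdnaw fyr qob tvjew edch pxfw vbrq
Hunk 5: at line 3 remove [tvjew,edch] add [sdyv,yfx,hhiap] -> 8 lines: jdnaw fyr qob sdyv yfx hhiap pxfw vbrq
Final line 6: hhiap

Answer: hhiap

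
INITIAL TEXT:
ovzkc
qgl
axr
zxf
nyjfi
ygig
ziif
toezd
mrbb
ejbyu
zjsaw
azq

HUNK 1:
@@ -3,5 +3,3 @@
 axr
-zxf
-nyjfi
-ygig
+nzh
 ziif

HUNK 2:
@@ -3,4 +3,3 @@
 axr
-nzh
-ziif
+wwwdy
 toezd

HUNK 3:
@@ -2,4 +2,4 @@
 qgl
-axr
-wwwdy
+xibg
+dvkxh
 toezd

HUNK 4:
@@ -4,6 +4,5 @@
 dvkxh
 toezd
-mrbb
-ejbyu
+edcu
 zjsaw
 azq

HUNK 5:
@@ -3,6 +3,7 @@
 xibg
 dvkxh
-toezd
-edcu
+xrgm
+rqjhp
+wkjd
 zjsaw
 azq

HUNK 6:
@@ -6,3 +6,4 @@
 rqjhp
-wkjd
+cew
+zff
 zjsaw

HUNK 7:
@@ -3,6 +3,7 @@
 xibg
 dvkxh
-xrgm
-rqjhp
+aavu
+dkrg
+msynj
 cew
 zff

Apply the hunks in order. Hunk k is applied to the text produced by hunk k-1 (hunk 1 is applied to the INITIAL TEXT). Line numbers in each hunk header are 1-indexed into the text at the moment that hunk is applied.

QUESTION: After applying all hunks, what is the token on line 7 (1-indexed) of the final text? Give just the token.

Answer: msynj

Derivation:
Hunk 1: at line 3 remove [zxf,nyjfi,ygig] add [nzh] -> 10 lines: ovzkc qgl axr nzh ziif toezd mrbb ejbyu zjsaw azq
Hunk 2: at line 3 remove [nzh,ziif] add [wwwdy] -> 9 lines: ovzkc qgl axr wwwdy toezd mrbb ejbyu zjsaw azq
Hunk 3: at line 2 remove [axr,wwwdy] add [xibg,dvkxh] -> 9 lines: ovzkc qgl xibg dvkxh toezd mrbb ejbyu zjsaw azq
Hunk 4: at line 4 remove [mrbb,ejbyu] add [edcu] -> 8 lines: ovzkc qgl xibg dvkxh toezd edcu zjsaw azq
Hunk 5: at line 3 remove [toezd,edcu] add [xrgm,rqjhp,wkjd] -> 9 lines: ovzkc qgl xibg dvkxh xrgm rqjhp wkjd zjsaw azq
Hunk 6: at line 6 remove [wkjd] add [cew,zff] -> 10 lines: ovzkc qgl xibg dvkxh xrgm rqjhp cew zff zjsaw azq
Hunk 7: at line 3 remove [xrgm,rqjhp] add [aavu,dkrg,msynj] -> 11 lines: ovzkc qgl xibg dvkxh aavu dkrg msynj cew zff zjsaw azq
Final line 7: msynj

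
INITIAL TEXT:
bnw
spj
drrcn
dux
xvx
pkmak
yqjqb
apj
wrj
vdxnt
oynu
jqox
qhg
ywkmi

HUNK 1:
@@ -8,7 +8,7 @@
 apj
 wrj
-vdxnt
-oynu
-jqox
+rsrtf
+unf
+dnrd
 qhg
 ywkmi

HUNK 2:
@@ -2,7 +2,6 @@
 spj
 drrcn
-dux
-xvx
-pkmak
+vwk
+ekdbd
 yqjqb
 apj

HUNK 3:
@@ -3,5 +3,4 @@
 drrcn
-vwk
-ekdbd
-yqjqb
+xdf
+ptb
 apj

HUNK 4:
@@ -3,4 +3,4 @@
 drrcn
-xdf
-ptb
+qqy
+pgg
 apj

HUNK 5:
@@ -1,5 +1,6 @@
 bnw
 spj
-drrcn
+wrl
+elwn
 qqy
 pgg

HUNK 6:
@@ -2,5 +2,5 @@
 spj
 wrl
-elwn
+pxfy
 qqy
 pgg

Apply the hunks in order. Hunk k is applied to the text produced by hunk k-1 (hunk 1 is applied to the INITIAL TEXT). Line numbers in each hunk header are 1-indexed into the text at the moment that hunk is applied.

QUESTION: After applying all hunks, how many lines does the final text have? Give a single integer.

Hunk 1: at line 8 remove [vdxnt,oynu,jqox] add [rsrtf,unf,dnrd] -> 14 lines: bnw spj drrcn dux xvx pkmak yqjqb apj wrj rsrtf unf dnrd qhg ywkmi
Hunk 2: at line 2 remove [dux,xvx,pkmak] add [vwk,ekdbd] -> 13 lines: bnw spj drrcn vwk ekdbd yqjqb apj wrj rsrtf unf dnrd qhg ywkmi
Hunk 3: at line 3 remove [vwk,ekdbd,yqjqb] add [xdf,ptb] -> 12 lines: bnw spj drrcn xdf ptb apj wrj rsrtf unf dnrd qhg ywkmi
Hunk 4: at line 3 remove [xdf,ptb] add [qqy,pgg] -> 12 lines: bnw spj drrcn qqy pgg apj wrj rsrtf unf dnrd qhg ywkmi
Hunk 5: at line 1 remove [drrcn] add [wrl,elwn] -> 13 lines: bnw spj wrl elwn qqy pgg apj wrj rsrtf unf dnrd qhg ywkmi
Hunk 6: at line 2 remove [elwn] add [pxfy] -> 13 lines: bnw spj wrl pxfy qqy pgg apj wrj rsrtf unf dnrd qhg ywkmi
Final line count: 13

Answer: 13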